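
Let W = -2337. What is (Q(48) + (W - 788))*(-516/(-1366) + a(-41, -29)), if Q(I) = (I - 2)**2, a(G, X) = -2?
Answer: 1117972/683 ≈ 1636.9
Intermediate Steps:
Q(I) = (-2 + I)**2
(Q(48) + (W - 788))*(-516/(-1366) + a(-41, -29)) = ((-2 + 48)**2 + (-2337 - 788))*(-516/(-1366) - 2) = (46**2 - 3125)*(-516*(-1/1366) - 2) = (2116 - 3125)*(258/683 - 2) = -1009*(-1108/683) = 1117972/683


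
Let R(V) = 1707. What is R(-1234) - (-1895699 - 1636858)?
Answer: 3534264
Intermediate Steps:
R(-1234) - (-1895699 - 1636858) = 1707 - (-1895699 - 1636858) = 1707 - 1*(-3532557) = 1707 + 3532557 = 3534264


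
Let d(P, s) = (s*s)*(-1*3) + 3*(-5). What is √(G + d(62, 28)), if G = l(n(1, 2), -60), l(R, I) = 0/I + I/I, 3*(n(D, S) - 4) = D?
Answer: 13*I*√14 ≈ 48.642*I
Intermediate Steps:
n(D, S) = 4 + D/3
d(P, s) = -15 - 3*s² (d(P, s) = s²*(-3) - 15 = -3*s² - 15 = -15 - 3*s²)
l(R, I) = 1 (l(R, I) = 0 + 1 = 1)
G = 1
√(G + d(62, 28)) = √(1 + (-15 - 3*28²)) = √(1 + (-15 - 3*784)) = √(1 + (-15 - 2352)) = √(1 - 2367) = √(-2366) = 13*I*√14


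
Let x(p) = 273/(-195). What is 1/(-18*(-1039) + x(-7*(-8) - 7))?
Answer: 5/93503 ≈ 5.3474e-5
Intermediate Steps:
x(p) = -7/5 (x(p) = 273*(-1/195) = -7/5)
1/(-18*(-1039) + x(-7*(-8) - 7)) = 1/(-18*(-1039) - 7/5) = 1/(18702 - 7/5) = 1/(93503/5) = 5/93503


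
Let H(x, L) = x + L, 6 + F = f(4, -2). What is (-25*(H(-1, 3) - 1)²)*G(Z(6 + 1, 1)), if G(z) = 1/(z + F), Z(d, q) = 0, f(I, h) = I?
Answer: 25/2 ≈ 12.500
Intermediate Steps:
F = -2 (F = -6 + 4 = -2)
H(x, L) = L + x
G(z) = 1/(-2 + z) (G(z) = 1/(z - 2) = 1/(-2 + z))
(-25*(H(-1, 3) - 1)²)*G(Z(6 + 1, 1)) = (-25*((3 - 1) - 1)²)/(-2 + 0) = -25*(2 - 1)²/(-2) = -25*1²*(-½) = -25*1*(-½) = -25*(-½) = 25/2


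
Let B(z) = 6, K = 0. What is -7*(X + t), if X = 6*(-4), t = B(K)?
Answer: 126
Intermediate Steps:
t = 6
X = -24
-7*(X + t) = -7*(-24 + 6) = -7*(-18) = 126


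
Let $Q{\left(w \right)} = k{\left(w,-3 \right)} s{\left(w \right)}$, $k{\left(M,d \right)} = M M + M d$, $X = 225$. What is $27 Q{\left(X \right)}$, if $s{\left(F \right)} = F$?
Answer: $303446250$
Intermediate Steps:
$k{\left(M,d \right)} = M^{2} + M d$
$Q{\left(w \right)} = w^{2} \left(-3 + w\right)$ ($Q{\left(w \right)} = w \left(w - 3\right) w = w \left(-3 + w\right) w = w^{2} \left(-3 + w\right)$)
$27 Q{\left(X \right)} = 27 \cdot 225^{2} \left(-3 + 225\right) = 27 \cdot 50625 \cdot 222 = 27 \cdot 11238750 = 303446250$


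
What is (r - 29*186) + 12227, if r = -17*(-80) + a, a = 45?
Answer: 8238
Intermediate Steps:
r = 1405 (r = -17*(-80) + 45 = 1360 + 45 = 1405)
(r - 29*186) + 12227 = (1405 - 29*186) + 12227 = (1405 - 5394) + 12227 = -3989 + 12227 = 8238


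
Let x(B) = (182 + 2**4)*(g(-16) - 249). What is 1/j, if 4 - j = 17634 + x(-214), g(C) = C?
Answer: 1/34840 ≈ 2.8703e-5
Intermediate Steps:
x(B) = -52470 (x(B) = (182 + 2**4)*(-16 - 249) = (182 + 16)*(-265) = 198*(-265) = -52470)
j = 34840 (j = 4 - (17634 - 52470) = 4 - 1*(-34836) = 4 + 34836 = 34840)
1/j = 1/34840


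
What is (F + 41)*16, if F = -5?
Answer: 576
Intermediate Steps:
(F + 41)*16 = (-5 + 41)*16 = 36*16 = 576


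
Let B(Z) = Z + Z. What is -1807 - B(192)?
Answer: -2191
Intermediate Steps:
B(Z) = 2*Z
-1807 - B(192) = -1807 - 2*192 = -1807 - 1*384 = -1807 - 384 = -2191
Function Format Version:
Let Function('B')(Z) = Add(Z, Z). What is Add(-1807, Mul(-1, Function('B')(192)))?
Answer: -2191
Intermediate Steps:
Function('B')(Z) = Mul(2, Z)
Add(-1807, Mul(-1, Function('B')(192))) = Add(-1807, Mul(-1, Mul(2, 192))) = Add(-1807, Mul(-1, 384)) = Add(-1807, -384) = -2191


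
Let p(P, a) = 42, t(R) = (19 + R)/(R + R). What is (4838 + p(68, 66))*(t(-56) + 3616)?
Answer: 123533845/7 ≈ 1.7648e+7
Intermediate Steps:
t(R) = (19 + R)/(2*R) (t(R) = (19 + R)/((2*R)) = (19 + R)*(1/(2*R)) = (19 + R)/(2*R))
(4838 + p(68, 66))*(t(-56) + 3616) = (4838 + 42)*((1/2)*(19 - 56)/(-56) + 3616) = 4880*((1/2)*(-1/56)*(-37) + 3616) = 4880*(37/112 + 3616) = 4880*(405029/112) = 123533845/7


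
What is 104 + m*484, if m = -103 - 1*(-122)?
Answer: 9300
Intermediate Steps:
m = 19 (m = -103 + 122 = 19)
104 + m*484 = 104 + 19*484 = 104 + 9196 = 9300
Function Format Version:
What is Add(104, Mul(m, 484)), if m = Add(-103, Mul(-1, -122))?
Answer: 9300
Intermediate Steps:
m = 19 (m = Add(-103, 122) = 19)
Add(104, Mul(m, 484)) = Add(104, Mul(19, 484)) = Add(104, 9196) = 9300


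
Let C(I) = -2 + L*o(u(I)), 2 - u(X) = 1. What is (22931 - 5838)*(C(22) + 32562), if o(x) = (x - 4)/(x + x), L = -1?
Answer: 1113147439/2 ≈ 5.5657e+8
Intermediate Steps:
u(X) = 1 (u(X) = 2 - 1*1 = 2 - 1 = 1)
o(x) = (-4 + x)/(2*x) (o(x) = (-4 + x)/((2*x)) = (-4 + x)*(1/(2*x)) = (-4 + x)/(2*x))
C(I) = -½ (C(I) = -2 - (-4 + 1)/(2*1) = -2 - (-3)/2 = -2 - 1*(-3/2) = -2 + 3/2 = -½)
(22931 - 5838)*(C(22) + 32562) = (22931 - 5838)*(-½ + 32562) = 17093*(65123/2) = 1113147439/2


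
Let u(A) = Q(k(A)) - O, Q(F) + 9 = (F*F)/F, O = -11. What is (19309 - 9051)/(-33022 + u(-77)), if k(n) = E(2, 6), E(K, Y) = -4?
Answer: -5129/16512 ≈ -0.31062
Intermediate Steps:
k(n) = -4
Q(F) = -9 + F (Q(F) = -9 + (F*F)/F = -9 + F**2/F = -9 + F)
u(A) = -2 (u(A) = (-9 - 4) - 1*(-11) = -13 + 11 = -2)
(19309 - 9051)/(-33022 + u(-77)) = (19309 - 9051)/(-33022 - 2) = 10258/(-33024) = 10258*(-1/33024) = -5129/16512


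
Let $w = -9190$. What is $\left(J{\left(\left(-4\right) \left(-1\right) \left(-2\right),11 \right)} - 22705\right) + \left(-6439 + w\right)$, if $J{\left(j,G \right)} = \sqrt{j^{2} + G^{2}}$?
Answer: $-38334 + \sqrt{185} \approx -38320.0$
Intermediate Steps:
$J{\left(j,G \right)} = \sqrt{G^{2} + j^{2}}$
$\left(J{\left(\left(-4\right) \left(-1\right) \left(-2\right),11 \right)} - 22705\right) + \left(-6439 + w\right) = \left(\sqrt{11^{2} + \left(\left(-4\right) \left(-1\right) \left(-2\right)\right)^{2}} - 22705\right) - 15629 = \left(\sqrt{121 + \left(4 \left(-2\right)\right)^{2}} - 22705\right) - 15629 = \left(\sqrt{121 + \left(-8\right)^{2}} - 22705\right) - 15629 = \left(\sqrt{121 + 64} - 22705\right) - 15629 = \left(\sqrt{185} - 22705\right) - 15629 = \left(-22705 + \sqrt{185}\right) - 15629 = -38334 + \sqrt{185}$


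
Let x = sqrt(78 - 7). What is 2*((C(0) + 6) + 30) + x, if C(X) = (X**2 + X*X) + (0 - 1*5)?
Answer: 62 + sqrt(71) ≈ 70.426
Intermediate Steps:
C(X) = -5 + 2*X**2 (C(X) = (X**2 + X**2) + (0 - 5) = 2*X**2 - 5 = -5 + 2*X**2)
x = sqrt(71) ≈ 8.4261
2*((C(0) + 6) + 30) + x = 2*(((-5 + 2*0**2) + 6) + 30) + sqrt(71) = 2*(((-5 + 2*0) + 6) + 30) + sqrt(71) = 2*(((-5 + 0) + 6) + 30) + sqrt(71) = 2*((-5 + 6) + 30) + sqrt(71) = 2*(1 + 30) + sqrt(71) = 2*31 + sqrt(71) = 62 + sqrt(71)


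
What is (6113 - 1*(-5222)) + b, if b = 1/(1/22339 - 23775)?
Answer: 6020128699201/531109724 ≈ 11335.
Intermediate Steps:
b = -22339/531109724 (b = 1/(1/22339 - 23775) = 1/(-531109724/22339) = -22339/531109724 ≈ -4.2061e-5)
(6113 - 1*(-5222)) + b = (6113 - 1*(-5222)) - 22339/531109724 = (6113 + 5222) - 22339/531109724 = 11335 - 22339/531109724 = 6020128699201/531109724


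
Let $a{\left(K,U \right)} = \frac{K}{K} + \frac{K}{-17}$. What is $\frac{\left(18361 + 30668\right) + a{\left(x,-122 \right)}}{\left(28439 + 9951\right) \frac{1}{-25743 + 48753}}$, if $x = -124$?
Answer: $\frac{1918191834}{65263} \approx 29392.0$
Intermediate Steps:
$a{\left(K,U \right)} = 1 - \frac{K}{17}$ ($a{\left(K,U \right)} = 1 + K \left(- \frac{1}{17}\right) = 1 - \frac{K}{17}$)
$\frac{\left(18361 + 30668\right) + a{\left(x,-122 \right)}}{\left(28439 + 9951\right) \frac{1}{-25743 + 48753}} = \frac{\left(18361 + 30668\right) + \left(1 - - \frac{124}{17}\right)}{\left(28439 + 9951\right) \frac{1}{-25743 + 48753}} = \frac{49029 + \left(1 + \frac{124}{17}\right)}{38390 \cdot \frac{1}{23010}} = \frac{49029 + \frac{141}{17}}{38390 \cdot \frac{1}{23010}} = \frac{833634}{17 \cdot \frac{3839}{2301}} = \frac{833634}{17} \cdot \frac{2301}{3839} = \frac{1918191834}{65263}$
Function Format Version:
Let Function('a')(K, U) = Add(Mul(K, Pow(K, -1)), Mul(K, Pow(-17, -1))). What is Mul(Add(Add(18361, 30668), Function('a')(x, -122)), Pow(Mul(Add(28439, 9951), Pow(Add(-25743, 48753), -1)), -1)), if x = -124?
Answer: Rational(1918191834, 65263) ≈ 29392.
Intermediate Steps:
Function('a')(K, U) = Add(1, Mul(Rational(-1, 17), K)) (Function('a')(K, U) = Add(1, Mul(K, Rational(-1, 17))) = Add(1, Mul(Rational(-1, 17), K)))
Mul(Add(Add(18361, 30668), Function('a')(x, -122)), Pow(Mul(Add(28439, 9951), Pow(Add(-25743, 48753), -1)), -1)) = Mul(Add(Add(18361, 30668), Add(1, Mul(Rational(-1, 17), -124))), Pow(Mul(Add(28439, 9951), Pow(Add(-25743, 48753), -1)), -1)) = Mul(Add(49029, Add(1, Rational(124, 17))), Pow(Mul(38390, Pow(23010, -1)), -1)) = Mul(Add(49029, Rational(141, 17)), Pow(Mul(38390, Rational(1, 23010)), -1)) = Mul(Rational(833634, 17), Pow(Rational(3839, 2301), -1)) = Mul(Rational(833634, 17), Rational(2301, 3839)) = Rational(1918191834, 65263)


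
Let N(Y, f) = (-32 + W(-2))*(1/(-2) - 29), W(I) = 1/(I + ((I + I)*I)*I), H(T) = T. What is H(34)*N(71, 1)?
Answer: 578731/18 ≈ 32152.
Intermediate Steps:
W(I) = 1/(I + 2*I³) (W(I) = 1/(I + ((2*I)*I)*I) = 1/(I + (2*I²)*I) = 1/(I + 2*I³))
N(Y, f) = 34043/36 (N(Y, f) = (-32 + 1/(-2 + 2*(-2)³))*(1/(-2) - 29) = (-32 + 1/(-2 + 2*(-8)))*(-½ - 29) = (-32 + 1/(-2 - 16))*(-59/2) = (-32 + 1/(-18))*(-59/2) = (-32 - 1/18)*(-59/2) = -577/18*(-59/2) = 34043/36)
H(34)*N(71, 1) = 34*(34043/36) = 578731/18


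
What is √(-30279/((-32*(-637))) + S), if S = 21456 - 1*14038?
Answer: √3930634058/728 ≈ 86.119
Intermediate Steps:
S = 7418 (S = 21456 - 14038 = 7418)
√(-30279/((-32*(-637))) + S) = √(-30279/((-32*(-637))) + 7418) = √(-30279/20384 + 7418) = √(151178233/20384) = √3930634058/728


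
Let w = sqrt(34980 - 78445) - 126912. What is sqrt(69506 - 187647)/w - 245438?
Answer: (sqrt(118141) - 31149027456*I - 245438*sqrt(43465))/(sqrt(43465) + 126912*I) ≈ -2.4544e+5 - 0.0027084*I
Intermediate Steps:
w = -126912 + I*sqrt(43465) (w = sqrt(-43465) - 126912 = I*sqrt(43465) - 126912 = -126912 + I*sqrt(43465) ≈ -1.2691e+5 + 208.48*I)
sqrt(69506 - 187647)/w - 245438 = sqrt(69506 - 187647)/(-126912 + I*sqrt(43465)) - 245438 = sqrt(-118141)/(-126912 + I*sqrt(43465)) - 245438 = (I*sqrt(118141))/(-126912 + I*sqrt(43465)) - 245438 = I*sqrt(118141)/(-126912 + I*sqrt(43465)) - 245438 = -245438 + I*sqrt(118141)/(-126912 + I*sqrt(43465))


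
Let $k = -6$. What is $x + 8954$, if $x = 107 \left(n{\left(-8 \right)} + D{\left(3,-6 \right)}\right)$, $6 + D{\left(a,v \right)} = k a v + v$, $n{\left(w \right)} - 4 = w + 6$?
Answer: $19440$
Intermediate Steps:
$n{\left(w \right)} = 10 + w$ ($n{\left(w \right)} = 4 + \left(w + 6\right) = 4 + \left(6 + w\right) = 10 + w$)
$D{\left(a,v \right)} = -6 + v - 6 a v$ ($D{\left(a,v \right)} = -6 + \left(- 6 a v + v\right) = -6 - \left(- v + 6 a v\right) = -6 + v - 6 a v$)
$x = 10486$ ($x = 107 \left(\left(10 - 8\right) - \left(12 - 108\right)\right) = 107 \left(2 - -96\right) = 107 \left(2 + 96\right) = 107 \cdot 98 = 10486$)
$x + 8954 = 10486 + 8954 = 19440$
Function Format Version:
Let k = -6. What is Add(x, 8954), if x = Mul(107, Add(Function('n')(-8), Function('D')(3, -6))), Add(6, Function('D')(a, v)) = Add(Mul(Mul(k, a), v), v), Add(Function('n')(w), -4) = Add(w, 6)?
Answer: 19440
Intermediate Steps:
Function('n')(w) = Add(10, w) (Function('n')(w) = Add(4, Add(w, 6)) = Add(4, Add(6, w)) = Add(10, w))
Function('D')(a, v) = Add(-6, v, Mul(-6, a, v)) (Function('D')(a, v) = Add(-6, Add(Mul(Mul(-6, a), v), v)) = Add(-6, Add(Mul(-6, a, v), v)) = Add(-6, Add(v, Mul(-6, a, v))) = Add(-6, v, Mul(-6, a, v)))
x = 10486 (x = Mul(107, Add(Add(10, -8), Add(-6, -6, Mul(-6, 3, -6)))) = Mul(107, Add(2, Add(-6, -6, 108))) = Mul(107, Add(2, 96)) = Mul(107, 98) = 10486)
Add(x, 8954) = Add(10486, 8954) = 19440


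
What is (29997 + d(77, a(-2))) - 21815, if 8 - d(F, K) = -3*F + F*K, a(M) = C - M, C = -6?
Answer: 8729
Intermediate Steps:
a(M) = -6 - M
d(F, K) = 8 + 3*F - F*K (d(F, K) = 8 - (-3*F + F*K) = 8 + (3*F - F*K) = 8 + 3*F - F*K)
(29997 + d(77, a(-2))) - 21815 = (29997 + (8 + 3*77 - 1*77*(-6 - 1*(-2)))) - 21815 = (29997 + (8 + 231 - 1*77*(-6 + 2))) - 21815 = (29997 + (8 + 231 - 1*77*(-4))) - 21815 = (29997 + (8 + 231 + 308)) - 21815 = (29997 + 547) - 21815 = 30544 - 21815 = 8729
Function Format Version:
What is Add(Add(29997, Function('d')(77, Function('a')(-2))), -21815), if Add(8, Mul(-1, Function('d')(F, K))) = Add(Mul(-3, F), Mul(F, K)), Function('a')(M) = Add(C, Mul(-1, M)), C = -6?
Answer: 8729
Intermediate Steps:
Function('a')(M) = Add(-6, Mul(-1, M))
Function('d')(F, K) = Add(8, Mul(3, F), Mul(-1, F, K)) (Function('d')(F, K) = Add(8, Mul(-1, Add(Mul(-3, F), Mul(F, K)))) = Add(8, Add(Mul(3, F), Mul(-1, F, K))) = Add(8, Mul(3, F), Mul(-1, F, K)))
Add(Add(29997, Function('d')(77, Function('a')(-2))), -21815) = Add(Add(29997, Add(8, Mul(3, 77), Mul(-1, 77, Add(-6, Mul(-1, -2))))), -21815) = Add(Add(29997, Add(8, 231, Mul(-1, 77, Add(-6, 2)))), -21815) = Add(Add(29997, Add(8, 231, Mul(-1, 77, -4))), -21815) = Add(Add(29997, Add(8, 231, 308)), -21815) = Add(Add(29997, 547), -21815) = Add(30544, -21815) = 8729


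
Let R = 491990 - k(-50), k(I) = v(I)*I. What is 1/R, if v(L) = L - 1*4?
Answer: 1/489290 ≈ 2.0438e-6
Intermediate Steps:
v(L) = -4 + L (v(L) = L - 4 = -4 + L)
k(I) = I*(-4 + I) (k(I) = (-4 + I)*I = I*(-4 + I))
R = 489290 (R = 491990 - (-50)*(-4 - 50) = 491990 - (-50)*(-54) = 491990 - 1*2700 = 491990 - 2700 = 489290)
1/R = 1/489290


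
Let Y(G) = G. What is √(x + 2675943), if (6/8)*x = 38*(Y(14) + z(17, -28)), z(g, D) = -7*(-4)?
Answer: √2678071 ≈ 1636.5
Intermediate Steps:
z(g, D) = 28
x = 2128 (x = 4*(38*(14 + 28))/3 = 4*(38*42)/3 = (4/3)*1596 = 2128)
√(x + 2675943) = √(2128 + 2675943) = √2678071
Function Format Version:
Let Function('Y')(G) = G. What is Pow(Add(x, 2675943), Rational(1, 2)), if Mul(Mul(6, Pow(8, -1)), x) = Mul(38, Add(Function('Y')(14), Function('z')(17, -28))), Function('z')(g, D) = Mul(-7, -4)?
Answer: Pow(2678071, Rational(1, 2)) ≈ 1636.5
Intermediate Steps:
Function('z')(g, D) = 28
x = 2128 (x = Mul(Rational(4, 3), Mul(38, Add(14, 28))) = Mul(Rational(4, 3), Mul(38, 42)) = Mul(Rational(4, 3), 1596) = 2128)
Pow(Add(x, 2675943), Rational(1, 2)) = Pow(Add(2128, 2675943), Rational(1, 2)) = Pow(2678071, Rational(1, 2))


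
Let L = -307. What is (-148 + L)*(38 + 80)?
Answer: -53690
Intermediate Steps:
(-148 + L)*(38 + 80) = (-148 - 307)*(38 + 80) = -455*118 = -53690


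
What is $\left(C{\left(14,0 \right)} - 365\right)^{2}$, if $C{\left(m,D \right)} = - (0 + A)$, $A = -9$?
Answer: $126736$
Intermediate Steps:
$C{\left(m,D \right)} = 9$ ($C{\left(m,D \right)} = - (0 - 9) = \left(-1\right) \left(-9\right) = 9$)
$\left(C{\left(14,0 \right)} - 365\right)^{2} = \left(9 - 365\right)^{2} = \left(-356\right)^{2} = 126736$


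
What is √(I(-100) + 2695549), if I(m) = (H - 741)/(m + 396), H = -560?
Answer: 3*√6560356558/148 ≈ 1641.8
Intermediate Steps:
I(m) = -1301/(396 + m) (I(m) = (-560 - 741)/(m + 396) = -1301/(396 + m))
√(I(-100) + 2695549) = √(-1301/(396 - 100) + 2695549) = √(-1301/296 + 2695549) = √(797881203/296) = 3*√6560356558/148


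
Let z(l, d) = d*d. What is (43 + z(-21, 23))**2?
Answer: 327184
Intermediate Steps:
z(l, d) = d**2
(43 + z(-21, 23))**2 = (43 + 23**2)**2 = (43 + 529)**2 = 572**2 = 327184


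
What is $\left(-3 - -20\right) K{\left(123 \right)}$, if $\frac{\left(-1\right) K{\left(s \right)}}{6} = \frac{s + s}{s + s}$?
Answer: $-102$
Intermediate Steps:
$K{\left(s \right)} = -6$ ($K{\left(s \right)} = - 6 \frac{s + s}{s + s} = - 6 \frac{2 s}{2 s} = - 6 \cdot 2 s \frac{1}{2 s} = \left(-6\right) 1 = -6$)
$\left(-3 - -20\right) K{\left(123 \right)} = \left(-3 - -20\right) \left(-6\right) = \left(-3 + 20\right) \left(-6\right) = 17 \left(-6\right) = -102$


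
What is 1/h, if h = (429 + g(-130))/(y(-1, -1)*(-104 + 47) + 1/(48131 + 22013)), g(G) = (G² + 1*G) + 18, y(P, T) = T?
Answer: 3998209/1207669248 ≈ 0.0033107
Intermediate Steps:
g(G) = 18 + G + G² (g(G) = (G² + G) + 18 = (G + G²) + 18 = 18 + G + G²)
h = 1207669248/3998209 (h = (429 + (18 - 130 + (-130)²))/(-(-104 + 47) + 1/(48131 + 22013)) = (429 + (18 - 130 + 16900))/(-1*(-57) + 1/70144) = (429 + 16788)/(57 + 1/70144) = 17217/(3998209/70144) = 17217*(70144/3998209) = 1207669248/3998209 ≈ 302.05)
1/h = 1/(1207669248/3998209) = 3998209/1207669248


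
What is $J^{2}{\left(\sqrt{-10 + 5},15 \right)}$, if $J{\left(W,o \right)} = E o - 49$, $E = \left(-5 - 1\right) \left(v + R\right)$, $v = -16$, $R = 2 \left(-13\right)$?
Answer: $13920361$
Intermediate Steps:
$R = -26$
$E = 252$ ($E = \left(-5 - 1\right) \left(-16 - 26\right) = \left(-6\right) \left(-42\right) = 252$)
$J{\left(W,o \right)} = -49 + 252 o$ ($J{\left(W,o \right)} = 252 o - 49 = -49 + 252 o$)
$J^{2}{\left(\sqrt{-10 + 5},15 \right)} = \left(-49 + 252 \cdot 15\right)^{2} = \left(-49 + 3780\right)^{2} = 3731^{2} = 13920361$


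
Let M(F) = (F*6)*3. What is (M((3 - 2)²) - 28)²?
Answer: 100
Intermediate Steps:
M(F) = 18*F (M(F) = (6*F)*3 = 18*F)
(M((3 - 2)²) - 28)² = (18*(3 - 2)² - 28)² = (18*1² - 28)² = (18*1 - 28)² = (18 - 28)² = (-10)² = 100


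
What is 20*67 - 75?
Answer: 1265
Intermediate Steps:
20*67 - 75 = 1340 - 75 = 1265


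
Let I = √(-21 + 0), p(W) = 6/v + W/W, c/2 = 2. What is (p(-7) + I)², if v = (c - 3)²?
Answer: (7 + I*√21)² ≈ 28.0 + 64.156*I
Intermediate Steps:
c = 4 (c = 2*2 = 4)
v = 1 (v = (4 - 3)² = 1² = 1)
p(W) = 7 (p(W) = 6/1 + W/W = 6*1 + 1 = 6 + 1 = 7)
I = I*√21 (I = √(-21) = I*√21 ≈ 4.5826*I)
(p(-7) + I)² = (7 + I*√21)²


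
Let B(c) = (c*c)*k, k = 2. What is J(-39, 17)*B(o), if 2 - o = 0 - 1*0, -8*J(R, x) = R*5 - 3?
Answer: 198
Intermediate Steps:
J(R, x) = 3/8 - 5*R/8 (J(R, x) = -(R*5 - 3)/8 = -(5*R - 3)/8 = -(-3 + 5*R)/8 = 3/8 - 5*R/8)
o = 2 (o = 2 - (0 - 1*0) = 2 - (0 + 0) = 2 - 1*0 = 2 + 0 = 2)
B(c) = 2*c² (B(c) = (c*c)*2 = c²*2 = 2*c²)
J(-39, 17)*B(o) = (3/8 - 5/8*(-39))*(2*2²) = (3/8 + 195/8)*(2*4) = (99/4)*8 = 198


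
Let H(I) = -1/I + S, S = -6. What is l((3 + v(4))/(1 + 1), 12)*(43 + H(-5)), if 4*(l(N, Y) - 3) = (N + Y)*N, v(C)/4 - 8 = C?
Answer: 360189/40 ≈ 9004.7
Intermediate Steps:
v(C) = 32 + 4*C
l(N, Y) = 3 + N*(N + Y)/4 (l(N, Y) = 3 + ((N + Y)*N)/4 = 3 + (N*(N + Y))/4 = 3 + N*(N + Y)/4)
H(I) = -6 - 1/I (H(I) = -1/I - 6 = -6 - 1/I)
l((3 + v(4))/(1 + 1), 12)*(43 + H(-5)) = (3 + ((3 + (32 + 4*4))/(1 + 1))²/4 + (¼)*((3 + (32 + 4*4))/(1 + 1))*12)*(43 + (-6 - 1/(-5))) = (3 + ((3 + (32 + 16))/2)²/4 + (¼)*((3 + (32 + 16))/2)*12)*(43 + (-6 - 1*(-⅕))) = (3 + ((3 + 48)*(½))²/4 + (¼)*((3 + 48)*(½))*12)*(43 + (-6 + ⅕)) = (3 + (51*(½))²/4 + (¼)*(51*(½))*12)*(43 - 29/5) = (3 + (51/2)²/4 + (¼)*(51/2)*12)*(186/5) = (3 + (¼)*(2601/4) + 153/2)*(186/5) = (3 + 2601/16 + 153/2)*(186/5) = (3873/16)*(186/5) = 360189/40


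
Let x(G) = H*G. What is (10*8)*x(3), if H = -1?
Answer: -240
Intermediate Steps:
x(G) = -G
(10*8)*x(3) = (10*8)*(-1*3) = 80*(-3) = -240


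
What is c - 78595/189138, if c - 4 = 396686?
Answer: 75029074625/189138 ≈ 3.9669e+5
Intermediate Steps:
c = 396690 (c = 4 + 396686 = 396690)
c - 78595/189138 = 396690 - 78595/189138 = 75029074625/189138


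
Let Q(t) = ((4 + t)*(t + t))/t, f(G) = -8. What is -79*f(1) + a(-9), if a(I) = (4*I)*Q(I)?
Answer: 992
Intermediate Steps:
Q(t) = 8 + 2*t (Q(t) = ((4 + t)*(2*t))/t = (2*t*(4 + t))/t = 8 + 2*t)
a(I) = 4*I*(8 + 2*I) (a(I) = (4*I)*(8 + 2*I) = 4*I*(8 + 2*I))
-79*f(1) + a(-9) = -79*(-8) + 8*(-9)*(4 - 9) = 632 + 8*(-9)*(-5) = 632 + 360 = 992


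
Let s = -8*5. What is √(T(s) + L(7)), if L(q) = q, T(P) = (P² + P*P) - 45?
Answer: √3162 ≈ 56.232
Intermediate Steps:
s = -40
T(P) = -45 + 2*P² (T(P) = (P² + P²) - 45 = 2*P² - 45 = -45 + 2*P²)
√(T(s) + L(7)) = √((-45 + 2*(-40)²) + 7) = √((-45 + 2*1600) + 7) = √((-45 + 3200) + 7) = √(3155 + 7) = √3162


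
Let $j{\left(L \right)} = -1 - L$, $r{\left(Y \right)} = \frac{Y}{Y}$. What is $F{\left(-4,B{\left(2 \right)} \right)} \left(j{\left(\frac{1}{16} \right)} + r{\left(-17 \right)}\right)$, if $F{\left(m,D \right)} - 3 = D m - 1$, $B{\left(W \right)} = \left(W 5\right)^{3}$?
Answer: $\frac{1999}{8} \approx 249.88$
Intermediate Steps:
$r{\left(Y \right)} = 1$
$B{\left(W \right)} = 125 W^{3}$ ($B{\left(W \right)} = \left(5 W\right)^{3} = 125 W^{3}$)
$F{\left(m,D \right)} = 2 + D m$ ($F{\left(m,D \right)} = 3 + \left(D m - 1\right) = 3 + \left(-1 + D m\right) = 2 + D m$)
$F{\left(-4,B{\left(2 \right)} \right)} \left(j{\left(\frac{1}{16} \right)} + r{\left(-17 \right)}\right) = \left(2 + 125 \cdot 2^{3} \left(-4\right)\right) \left(\left(-1 - \frac{1}{16}\right) + 1\right) = \left(2 + 125 \cdot 8 \left(-4\right)\right) \left(\left(-1 - \frac{1}{16}\right) + 1\right) = \left(2 + 1000 \left(-4\right)\right) \left(\left(-1 - \frac{1}{16}\right) + 1\right) = \left(2 - 4000\right) \left(- \frac{17}{16} + 1\right) = \left(-3998\right) \left(- \frac{1}{16}\right) = \frac{1999}{8}$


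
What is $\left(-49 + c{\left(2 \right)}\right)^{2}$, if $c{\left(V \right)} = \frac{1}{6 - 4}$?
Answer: $\frac{9409}{4} \approx 2352.3$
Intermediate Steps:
$c{\left(V \right)} = \frac{1}{2}$
$\left(-49 + c{\left(2 \right)}\right)^{2} = \left(-49 + \frac{1}{2}\right)^{2} = \left(- \frac{97}{2}\right)^{2} = \frac{9409}{4}$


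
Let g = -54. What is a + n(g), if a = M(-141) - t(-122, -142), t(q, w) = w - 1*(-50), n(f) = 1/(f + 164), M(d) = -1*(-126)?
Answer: 23981/110 ≈ 218.01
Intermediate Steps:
M(d) = 126
n(f) = 1/(164 + f)
t(q, w) = 50 + w (t(q, w) = w + 50 = 50 + w)
a = 218 (a = 126 - (50 - 142) = 126 - 1*(-92) = 126 + 92 = 218)
a + n(g) = 218 + 1/(164 - 54) = 218 + 1/110 = 23981/110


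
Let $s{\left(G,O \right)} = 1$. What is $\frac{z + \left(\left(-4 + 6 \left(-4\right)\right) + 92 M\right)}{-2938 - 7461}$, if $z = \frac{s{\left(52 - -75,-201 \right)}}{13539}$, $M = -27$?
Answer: $\frac{34009967}{140792061} \approx 0.24156$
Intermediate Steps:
$z = \frac{1}{13539}$ ($z = 1 \cdot \frac{1}{13539} = \frac{1}{13539} \approx 7.3861 \cdot 10^{-5}$)
$\frac{z + \left(\left(-4 + 6 \left(-4\right)\right) + 92 M\right)}{-2938 - 7461} = \frac{\frac{1}{13539} + \left(\left(-4 + 6 \left(-4\right)\right) + 92 \left(-27\right)\right)}{-2938 - 7461} = \frac{\frac{1}{13539} - 2512}{-10399} = \left(\frac{1}{13539} - 2512\right) \left(- \frac{1}{10399}\right) = \left(- \frac{34009967}{13539}\right) \left(- \frac{1}{10399}\right) = \frac{34009967}{140792061}$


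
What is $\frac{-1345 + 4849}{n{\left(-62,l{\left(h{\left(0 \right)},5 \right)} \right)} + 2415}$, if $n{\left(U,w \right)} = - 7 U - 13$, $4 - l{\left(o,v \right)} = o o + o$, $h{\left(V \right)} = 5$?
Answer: $\frac{876}{709} \approx 1.2355$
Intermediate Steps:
$l{\left(o,v \right)} = 4 - o - o^{2}$ ($l{\left(o,v \right)} = 4 - \left(o o + o\right) = 4 - \left(o^{2} + o\right) = 4 - \left(o + o^{2}\right) = 4 - o - o^{2}$)
$n{\left(U,w \right)} = -13 - 7 U$
$\frac{-1345 + 4849}{n{\left(-62,l{\left(h{\left(0 \right)},5 \right)} \right)} + 2415} = \frac{-1345 + 4849}{\left(-13 - -434\right) + 2415} = \frac{3504}{\left(-13 + 434\right) + 2415} = \frac{3504}{421 + 2415} = \frac{3504}{2836} = 3504 \cdot \frac{1}{2836} = \frac{876}{709}$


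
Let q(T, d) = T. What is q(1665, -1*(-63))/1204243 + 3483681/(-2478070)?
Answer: -4191072471933/2984198451010 ≈ -1.4044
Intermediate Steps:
q(1665, -1*(-63))/1204243 + 3483681/(-2478070) = 1665/1204243 + 3483681/(-2478070) = 1665*(1/1204243) + 3483681*(-1/2478070) = 1665/1204243 - 3483681/2478070 = -4191072471933/2984198451010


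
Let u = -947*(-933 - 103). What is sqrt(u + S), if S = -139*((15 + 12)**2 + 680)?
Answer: 3*sqrt(87249) ≈ 886.14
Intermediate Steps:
S = -195851 (S = -139*(27**2 + 680) = -139*(729 + 680) = -139*1409 = -195851)
u = 981092 (u = -947*(-1036) = 981092)
sqrt(u + S) = sqrt(981092 - 195851) = sqrt(785241) = 3*sqrt(87249)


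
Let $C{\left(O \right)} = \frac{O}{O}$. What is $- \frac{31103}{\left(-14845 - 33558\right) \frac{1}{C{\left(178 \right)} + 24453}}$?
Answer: $\frac{760592762}{48403} \approx 15714.0$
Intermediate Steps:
$C{\left(O \right)} = 1$
$- \frac{31103}{\left(-14845 - 33558\right) \frac{1}{C{\left(178 \right)} + 24453}} = - \frac{31103}{\left(-14845 - 33558\right) \frac{1}{1 + 24453}} = - \frac{31103}{\left(-48403\right) \frac{1}{24454}} = - \frac{31103}{- \frac{48403}{24454}} = \left(-31103\right) \left(- \frac{24454}{48403}\right) = \frac{760592762}{48403}$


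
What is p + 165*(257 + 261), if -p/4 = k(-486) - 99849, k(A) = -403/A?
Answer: 117821632/243 ≈ 4.8486e+5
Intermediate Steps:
p = 97052422/243 (p = -4*(-403/(-486) - 99849) = -4*(-403*(-1/486) - 99849) = -4*(403/486 - 99849) = -4*(-48526211/486) = 97052422/243 ≈ 3.9939e+5)
p + 165*(257 + 261) = 97052422/243 + 165*(257 + 261) = 97052422/243 + 165*518 = 97052422/243 + 85470 = 117821632/243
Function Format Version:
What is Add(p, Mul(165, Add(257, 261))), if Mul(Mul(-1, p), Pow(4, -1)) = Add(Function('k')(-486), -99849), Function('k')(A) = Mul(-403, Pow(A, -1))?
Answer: Rational(117821632, 243) ≈ 4.8486e+5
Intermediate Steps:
p = Rational(97052422, 243) (p = Mul(-4, Add(Mul(-403, Pow(-486, -1)), -99849)) = Mul(-4, Add(Mul(-403, Rational(-1, 486)), -99849)) = Mul(-4, Add(Rational(403, 486), -99849)) = Mul(-4, Rational(-48526211, 486)) = Rational(97052422, 243) ≈ 3.9939e+5)
Add(p, Mul(165, Add(257, 261))) = Add(Rational(97052422, 243), Mul(165, Add(257, 261))) = Add(Rational(97052422, 243), Mul(165, 518)) = Add(Rational(97052422, 243), 85470) = Rational(117821632, 243)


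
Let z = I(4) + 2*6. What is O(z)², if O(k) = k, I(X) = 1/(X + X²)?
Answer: 58081/400 ≈ 145.20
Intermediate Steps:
z = 241/20 (z = 1/(4*(1 + 4)) + 2*6 = (¼)/5 + 12 = (¼)*(⅕) + 12 = 1/20 + 12 = 241/20 ≈ 12.050)
O(z)² = (241/20)² = 58081/400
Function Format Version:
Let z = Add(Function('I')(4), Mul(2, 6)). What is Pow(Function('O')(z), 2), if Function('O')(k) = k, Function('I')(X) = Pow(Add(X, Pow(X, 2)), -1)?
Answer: Rational(58081, 400) ≈ 145.20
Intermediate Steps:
z = Rational(241, 20) (z = Add(Mul(Pow(4, -1), Pow(Add(1, 4), -1)), Mul(2, 6)) = Add(Mul(Rational(1, 4), Pow(5, -1)), 12) = Add(Mul(Rational(1, 4), Rational(1, 5)), 12) = Add(Rational(1, 20), 12) = Rational(241, 20) ≈ 12.050)
Pow(Function('O')(z), 2) = Pow(Rational(241, 20), 2) = Rational(58081, 400)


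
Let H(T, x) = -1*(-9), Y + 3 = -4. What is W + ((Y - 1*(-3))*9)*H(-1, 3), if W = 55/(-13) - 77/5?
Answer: -22336/65 ≈ -343.63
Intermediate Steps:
Y = -7 (Y = -3 - 4 = -7)
H(T, x) = 9
W = -1276/65 (W = 55*(-1/13) - 77*1/5 = -55/13 - 77/5 = -1276/65 ≈ -19.631)
W + ((Y - 1*(-3))*9)*H(-1, 3) = -1276/65 + ((-7 - 1*(-3))*9)*9 = -1276/65 + ((-7 + 3)*9)*9 = -1276/65 - 4*9*9 = -1276/65 - 36*9 = -1276/65 - 324 = -22336/65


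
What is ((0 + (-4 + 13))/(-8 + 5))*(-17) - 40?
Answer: 11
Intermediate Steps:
((0 + (-4 + 13))/(-8 + 5))*(-17) - 40 = ((0 + 9)/(-3))*(-17) - 40 = (9*(-⅓))*(-17) - 40 = -3*(-17) - 40 = 51 - 40 = 11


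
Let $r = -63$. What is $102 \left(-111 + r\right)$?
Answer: $-17748$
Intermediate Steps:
$102 \left(-111 + r\right) = 102 \left(-111 - 63\right) = 102 \left(-174\right) = -17748$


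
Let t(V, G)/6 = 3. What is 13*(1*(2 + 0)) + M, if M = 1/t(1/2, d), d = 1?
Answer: 469/18 ≈ 26.056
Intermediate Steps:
t(V, G) = 18 (t(V, G) = 6*3 = 18)
M = 1/18 ≈ 0.055556
13*(1*(2 + 0)) + M = 13*(1*(2 + 0)) + 1/18 = 13*(1*2) + 1/18 = 13*2 + 1/18 = 26 + 1/18 = 469/18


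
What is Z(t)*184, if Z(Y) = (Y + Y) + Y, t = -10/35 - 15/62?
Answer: -63204/217 ≈ -291.26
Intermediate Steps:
t = -229/434 (t = -10*1/35 - 15*1/62 = -2/7 - 15/62 = -229/434 ≈ -0.52765)
Z(Y) = 3*Y (Z(Y) = 2*Y + Y = 3*Y)
Z(t)*184 = (3*(-229/434))*184 = -687/434*184 = -63204/217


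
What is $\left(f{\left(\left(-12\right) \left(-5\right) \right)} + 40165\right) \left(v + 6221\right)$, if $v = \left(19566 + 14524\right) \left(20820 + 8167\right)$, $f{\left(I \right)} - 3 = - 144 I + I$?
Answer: $31214410334988$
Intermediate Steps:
$f{\left(I \right)} = 3 - 143 I$ ($f{\left(I \right)} = 3 + \left(- 144 I + I\right) = 3 - 143 I$)
$v = 988166830$ ($v = 34090 \cdot 28987 = 988166830$)
$\left(f{\left(\left(-12\right) \left(-5\right) \right)} + 40165\right) \left(v + 6221\right) = \left(\left(3 - 143 \left(\left(-12\right) \left(-5\right)\right)\right) + 40165\right) \left(988166830 + 6221\right) = \left(\left(3 - 8580\right) + 40165\right) 988173051 = \left(-8577 + 40165\right) 988173051 = 31588 \cdot 988173051 = 31214410334988$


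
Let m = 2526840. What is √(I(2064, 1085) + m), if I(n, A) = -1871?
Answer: √2524969 ≈ 1589.0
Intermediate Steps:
√(I(2064, 1085) + m) = √(-1871 + 2526840) = √2524969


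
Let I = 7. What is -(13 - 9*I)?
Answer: 50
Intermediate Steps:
-(13 - 9*I) = -(13 - 9*7) = -(13 - 63) = -1*(-50) = 50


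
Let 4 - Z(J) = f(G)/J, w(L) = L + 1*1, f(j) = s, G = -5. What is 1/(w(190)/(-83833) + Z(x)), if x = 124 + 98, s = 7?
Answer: 18610926/73814471 ≈ 0.25213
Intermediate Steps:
f(j) = 7
w(L) = 1 + L (w(L) = L + 1 = 1 + L)
x = 222
Z(J) = 4 - 7/J
1/(w(190)/(-83833) + Z(x)) = 1/((1 + 190)/(-83833) + (4 - 7/222)) = 1/(191*(-1/83833) + (4 - 7*1/222)) = 1/(-191/83833 + (4 - 7/222)) = 1/(-191/83833 + 881/222) = 1/(73814471/18610926) = 18610926/73814471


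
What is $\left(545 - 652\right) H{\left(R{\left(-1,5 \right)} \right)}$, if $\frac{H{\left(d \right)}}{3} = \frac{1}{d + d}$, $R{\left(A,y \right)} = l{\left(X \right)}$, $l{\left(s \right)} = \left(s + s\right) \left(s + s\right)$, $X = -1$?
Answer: $- \frac{321}{8} \approx -40.125$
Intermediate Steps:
$l{\left(s \right)} = 4 s^{2}$ ($l{\left(s \right)} = 2 s 2 s = 4 s^{2}$)
$R{\left(A,y \right)} = 4$ ($R{\left(A,y \right)} = 4 \left(-1\right)^{2} = 4 \cdot 1 = 4$)
$H{\left(d \right)} = \frac{3}{2 d}$ ($H{\left(d \right)} = \frac{3}{d + d} = \frac{3}{2 d}$)
$\left(545 - 652\right) H{\left(R{\left(-1,5 \right)} \right)} = \left(545 - 652\right) \frac{3}{2 \cdot 4} = - 107 \cdot \frac{3}{2} \cdot \frac{1}{4} = \left(-107\right) \frac{3}{8} = - \frac{321}{8}$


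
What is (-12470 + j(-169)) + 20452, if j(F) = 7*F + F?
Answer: 6630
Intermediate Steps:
j(F) = 8*F
(-12470 + j(-169)) + 20452 = (-12470 + 8*(-169)) + 20452 = (-12470 - 1352) + 20452 = -13822 + 20452 = 6630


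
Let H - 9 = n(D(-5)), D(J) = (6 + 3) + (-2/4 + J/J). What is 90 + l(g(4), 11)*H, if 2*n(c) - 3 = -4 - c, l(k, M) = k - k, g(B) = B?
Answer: 90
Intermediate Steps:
l(k, M) = 0
D(J) = 19/2 (D(J) = 9 + (-2*1/4 + 1) = 9 + (-1/2 + 1) = 9 + 1/2 = 19/2)
n(c) = -1/2 - c/2 (n(c) = 3/2 + (-4 - c)/2 = 3/2 + (-2 - c/2) = -1/2 - c/2)
H = 15/4 (H = 9 + (-1/2 - 1/2*19/2) = 9 + (-1/2 - 19/4) = 9 - 21/4 = 15/4 ≈ 3.7500)
90 + l(g(4), 11)*H = 90 + 0*(15/4) = 90 + 0 = 90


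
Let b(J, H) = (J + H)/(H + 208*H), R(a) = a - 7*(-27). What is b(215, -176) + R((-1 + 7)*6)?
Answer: 8276361/36784 ≈ 225.00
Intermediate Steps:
R(a) = 189 + a (R(a) = a + 189 = 189 + a)
b(J, H) = (H + J)/(209*H) (b(J, H) = (H + J)/((209*H)) = (H + J)*(1/(209*H)) = (H + J)/(209*H))
b(215, -176) + R((-1 + 7)*6) = (1/209)*(-176 + 215)/(-176) + (189 + (-1 + 7)*6) = (1/209)*(-1/176)*39 + (189 + 6*6) = -39/36784 + (189 + 36) = -39/36784 + 225 = 8276361/36784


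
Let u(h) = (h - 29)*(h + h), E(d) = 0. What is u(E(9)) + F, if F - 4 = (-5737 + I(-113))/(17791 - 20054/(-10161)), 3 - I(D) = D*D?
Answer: 535168637/180794405 ≈ 2.9601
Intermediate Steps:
I(D) = 3 - D² (I(D) = 3 - D*D = 3 - D²)
u(h) = 2*h*(-29 + h) (u(h) = (-29 + h)*(2*h) = 2*h*(-29 + h))
F = 535168637/180794405 (F = 4 + (-5737 + (3 - 1*(-113)²))/(17791 - 20054/(-10161)) = 4 + (-5737 + (3 - 1*12769))/(17791 - 20054*(-1/10161)) = 4 + (-5737 + (3 - 12769))/(17791 + 20054/10161) = 4 + (-5737 - 12766)/(180794405/10161) = 4 - 18503*10161/180794405 = 4 - 188008983/180794405 = 535168637/180794405 ≈ 2.9601)
u(E(9)) + F = 2*0*(-29 + 0) + 535168637/180794405 = 2*0*(-29) + 535168637/180794405 = 0 + 535168637/180794405 = 535168637/180794405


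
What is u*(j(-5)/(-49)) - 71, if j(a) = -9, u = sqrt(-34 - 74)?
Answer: -71 + 54*I*sqrt(3)/49 ≈ -71.0 + 1.9088*I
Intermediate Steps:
u = 6*I*sqrt(3) (u = sqrt(-108) = 6*I*sqrt(3) ≈ 10.392*I)
u*(j(-5)/(-49)) - 71 = (6*I*sqrt(3))*(-9/(-49)) - 71 = (6*I*sqrt(3))*(-9*(-1/49)) - 71 = (6*I*sqrt(3))*(9/49) - 71 = 54*I*sqrt(3)/49 - 71 = -71 + 54*I*sqrt(3)/49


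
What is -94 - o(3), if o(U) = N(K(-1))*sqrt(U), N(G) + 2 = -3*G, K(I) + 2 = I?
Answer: -94 - 7*sqrt(3) ≈ -106.12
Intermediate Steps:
K(I) = -2 + I
N(G) = -2 - 3*G
o(U) = 7*sqrt(U) (o(U) = (-2 - 3*(-2 - 1))*sqrt(U) = (-2 - 3*(-3))*sqrt(U) = (-2 + 9)*sqrt(U) = 7*sqrt(U))
-94 - o(3) = -94 - 7*sqrt(3)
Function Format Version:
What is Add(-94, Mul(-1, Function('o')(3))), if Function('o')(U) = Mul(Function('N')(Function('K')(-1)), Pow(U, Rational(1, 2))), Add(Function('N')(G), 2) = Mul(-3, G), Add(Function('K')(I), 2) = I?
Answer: Add(-94, Mul(-7, Pow(3, Rational(1, 2)))) ≈ -106.12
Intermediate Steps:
Function('K')(I) = Add(-2, I)
Function('N')(G) = Add(-2, Mul(-3, G))
Function('o')(U) = Mul(7, Pow(U, Rational(1, 2))) (Function('o')(U) = Mul(Add(-2, Mul(-3, Add(-2, -1))), Pow(U, Rational(1, 2))) = Mul(Add(-2, Mul(-3, -3)), Pow(U, Rational(1, 2))) = Mul(Add(-2, 9), Pow(U, Rational(1, 2))) = Mul(7, Pow(U, Rational(1, 2))))
Add(-94, Mul(-1, Function('o')(3))) = Add(-94, Mul(-1, Mul(7, Pow(3, Rational(1, 2))))) = Add(-94, Mul(-7, Pow(3, Rational(1, 2))))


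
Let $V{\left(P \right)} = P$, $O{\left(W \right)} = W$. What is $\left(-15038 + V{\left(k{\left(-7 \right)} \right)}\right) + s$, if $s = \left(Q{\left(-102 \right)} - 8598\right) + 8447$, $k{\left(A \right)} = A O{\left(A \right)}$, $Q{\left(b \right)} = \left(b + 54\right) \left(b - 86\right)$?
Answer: $-6116$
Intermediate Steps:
$Q{\left(b \right)} = \left(-86 + b\right) \left(54 + b\right)$ ($Q{\left(b \right)} = \left(54 + b\right) \left(-86 + b\right) = \left(-86 + b\right) \left(54 + b\right)$)
$k{\left(A \right)} = A^{2}$ ($k{\left(A \right)} = A A = A^{2}$)
$s = 8873$ ($s = \left(\left(-4644 + \left(-102\right)^{2} - -3264\right) - 8598\right) + 8447 = \left(\left(-4644 + 10404 + 3264\right) - 8598\right) + 8447 = \left(9024 - 8598\right) + 8447 = 426 + 8447 = 8873$)
$\left(-15038 + V{\left(k{\left(-7 \right)} \right)}\right) + s = \left(-15038 + \left(-7\right)^{2}\right) + 8873 = \left(-15038 + 49\right) + 8873 = -14989 + 8873 = -6116$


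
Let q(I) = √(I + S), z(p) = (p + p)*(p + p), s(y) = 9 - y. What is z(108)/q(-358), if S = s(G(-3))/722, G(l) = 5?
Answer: -443232*I*√32309/32309 ≈ -2465.9*I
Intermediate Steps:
S = 2/361 (S = (9 - 1*5)/722 = (9 - 5)*(1/722) = 4*(1/722) = 2/361 ≈ 0.0055402)
z(p) = 4*p² (z(p) = (2*p)*(2*p) = 4*p²)
q(I) = √(2/361 + I) (q(I) = √(I + 2/361) = √(2/361 + I))
z(108)/q(-358) = (4*108²)/((√(2 + 361*(-358))/19)) = (4*11664)/((√(2 - 129238)/19)) = 46656/((√(-129236)/19)) = 46656/(((2*I*√32309)/19)) = 46656/((2*I*√32309/19)) = 46656*(-19*I*√32309/64618) = -443232*I*√32309/32309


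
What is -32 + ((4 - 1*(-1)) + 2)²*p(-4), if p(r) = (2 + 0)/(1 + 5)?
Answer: -47/3 ≈ -15.667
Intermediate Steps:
p(r) = ⅓ (p(r) = 2/6 = 2*(⅙) = ⅓)
-32 + ((4 - 1*(-1)) + 2)²*p(-4) = -32 + ((4 - 1*(-1)) + 2)²*(⅓) = -32 + ((4 + 1) + 2)²*(⅓) = -32 + (5 + 2)²*(⅓) = -32 + 7²*(⅓) = -32 + 49*(⅓) = -32 + 49/3 = -47/3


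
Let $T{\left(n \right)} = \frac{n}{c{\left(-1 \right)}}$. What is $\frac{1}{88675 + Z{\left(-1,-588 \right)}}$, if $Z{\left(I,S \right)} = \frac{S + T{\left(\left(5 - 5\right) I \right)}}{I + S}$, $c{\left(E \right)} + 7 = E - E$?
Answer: $\frac{589}{52230163} \approx 1.1277 \cdot 10^{-5}$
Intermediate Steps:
$c{\left(E \right)} = -7$ ($c{\left(E \right)} = -7 + \left(E - E\right) = -7 + 0 = -7$)
$T{\left(n \right)} = - \frac{n}{7}$ ($T{\left(n \right)} = \frac{n}{-7} = n \left(- \frac{1}{7}\right) = - \frac{n}{7}$)
$Z{\left(I,S \right)} = \frac{S}{I + S}$ ($Z{\left(I,S \right)} = \frac{S - \frac{\left(5 - 5\right) I}{7}}{I + S} = \frac{S - \frac{0 I}{7}}{I + S} = \frac{S - 0}{I + S} = \frac{S + 0}{I + S} = \frac{S}{I + S}$)
$\frac{1}{88675 + Z{\left(-1,-588 \right)}} = \frac{1}{88675 - \frac{588}{-1 - 588}} = \frac{1}{88675 - \frac{588}{-589}} = \frac{1}{88675 - - \frac{588}{589}} = \frac{1}{88675 + \frac{588}{589}} = \frac{1}{\frac{52230163}{589}} = \frac{589}{52230163}$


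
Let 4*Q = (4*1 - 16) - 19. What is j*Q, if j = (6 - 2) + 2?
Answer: -93/2 ≈ -46.500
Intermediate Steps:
Q = -31/4 (Q = ((4*1 - 16) - 19)/4 = ((4 - 16) - 19)/4 = (-12 - 19)/4 = (¼)*(-31) = -31/4 ≈ -7.7500)
j = 6 (j = 4 + 2 = 6)
j*Q = 6*(-31/4) = -93/2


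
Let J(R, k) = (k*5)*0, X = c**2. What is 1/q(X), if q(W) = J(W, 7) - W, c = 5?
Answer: -1/25 ≈ -0.040000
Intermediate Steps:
X = 25 (X = 5**2 = 25)
J(R, k) = 0 (J(R, k) = (5*k)*0 = 0)
q(W) = -W (q(W) = 0 - W = -W)
1/q(X) = 1/(-1*25) = 1/(-25) = -1/25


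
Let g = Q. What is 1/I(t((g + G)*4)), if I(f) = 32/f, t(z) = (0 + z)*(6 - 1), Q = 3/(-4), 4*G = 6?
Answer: 15/32 ≈ 0.46875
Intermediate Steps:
G = 3/2 (G = (¼)*6 = 3/2 ≈ 1.5000)
Q = -¾ (Q = 3*(-¼) = -¾ ≈ -0.75000)
g = -¾ ≈ -0.75000
t(z) = 5*z (t(z) = z*5 = 5*z)
1/I(t((g + G)*4)) = 1/(32/((5*((-¾ + 3/2)*4)))) = 1/(32/((5*((¾)*4)))) = 1/(32/((5*3))) = 1/(32/15) = 15/32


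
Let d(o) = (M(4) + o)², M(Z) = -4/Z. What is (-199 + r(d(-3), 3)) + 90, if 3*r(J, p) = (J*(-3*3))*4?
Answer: -301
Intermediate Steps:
d(o) = (-1 + o)² (d(o) = (-4/4 + o)² = (-4*¼ + o)² = (-1 + o)²)
r(J, p) = -12*J (r(J, p) = ((J*(-3*3))*4)/3 = ((J*(-9))*4)/3 = (-9*J*4)/3 = (-36*J)/3 = -12*J)
(-199 + r(d(-3), 3)) + 90 = (-199 - 12*(-1 - 3)²) + 90 = (-199 - 12*(-4)²) + 90 = (-199 - 12*16) + 90 = (-199 - 192) + 90 = -391 + 90 = -301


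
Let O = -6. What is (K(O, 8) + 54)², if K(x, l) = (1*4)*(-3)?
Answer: 1764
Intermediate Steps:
K(x, l) = -12 (K(x, l) = 4*(-3) = -12)
(K(O, 8) + 54)² = (-12 + 54)² = 42² = 1764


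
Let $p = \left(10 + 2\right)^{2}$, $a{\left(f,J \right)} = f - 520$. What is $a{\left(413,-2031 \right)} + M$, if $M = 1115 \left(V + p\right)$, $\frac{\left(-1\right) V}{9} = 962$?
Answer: $-9493217$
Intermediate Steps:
$V = -8658$ ($V = \left(-9\right) 962 = -8658$)
$a{\left(f,J \right)} = -520 + f$ ($a{\left(f,J \right)} = f - 520 = -520 + f$)
$p = 144$ ($p = 12^{2} = 144$)
$M = -9493110$ ($M = 1115 \left(-8658 + 144\right) = 1115 \left(-8514\right) = -9493110$)
$a{\left(413,-2031 \right)} + M = \left(-520 + 413\right) - 9493110 = -107 - 9493110 = -9493217$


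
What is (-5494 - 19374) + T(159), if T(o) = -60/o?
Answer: -1318024/53 ≈ -24868.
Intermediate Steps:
(-5494 - 19374) + T(159) = (-5494 - 19374) - 60/159 = -24868 - 60*1/159 = -24868 - 20/53 = -1318024/53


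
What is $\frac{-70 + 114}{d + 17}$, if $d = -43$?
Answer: $- \frac{22}{13} \approx -1.6923$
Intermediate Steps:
$\frac{-70 + 114}{d + 17} = \frac{-70 + 114}{-43 + 17} = \frac{44}{-26} = 44 \left(- \frac{1}{26}\right) = - \frac{22}{13}$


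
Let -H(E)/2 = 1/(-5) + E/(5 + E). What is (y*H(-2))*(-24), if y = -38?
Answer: 7904/5 ≈ 1580.8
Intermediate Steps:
H(E) = ⅖ - 2*E/(5 + E) (H(E) = -2*(1/(-5) + E/(5 + E)) = -2*(1*(-⅕) + E/(5 + E)) = -2*(-⅕ + E/(5 + E)) = ⅖ - 2*E/(5 + E))
(y*H(-2))*(-24) = -76*(5 - 4*(-2))/(5*(5 - 2))*(-24) = -76*(5 + 8)/(5*3)*(-24) = -76*13/(5*3)*(-24) = -38*26/15*(-24) = -988/15*(-24) = 7904/5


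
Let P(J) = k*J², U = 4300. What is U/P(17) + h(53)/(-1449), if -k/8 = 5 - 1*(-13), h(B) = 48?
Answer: -228563/1675044 ≈ -0.13645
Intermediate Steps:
k = -144 (k = -8*(5 - 1*(-13)) = -8*(5 + 13) = -8*18 = -144)
P(J) = -144*J²
U/P(17) + h(53)/(-1449) = 4300/((-144*17²)) + 48/(-1449) = 4300/((-144*289)) + 48*(-1/1449) = 4300/(-41616) - 16/483 = 4300*(-1/41616) - 16/483 = -1075/10404 - 16/483 = -228563/1675044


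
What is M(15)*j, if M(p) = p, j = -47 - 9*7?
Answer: -1650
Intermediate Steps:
j = -110 (j = -47 - 63 = -110)
M(15)*j = 15*(-110) = -1650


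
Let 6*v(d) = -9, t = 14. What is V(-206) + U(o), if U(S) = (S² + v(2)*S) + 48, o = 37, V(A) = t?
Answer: 2751/2 ≈ 1375.5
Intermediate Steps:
v(d) = -3/2 (v(d) = (⅙)*(-9) = -3/2)
V(A) = 14
U(S) = 48 + S² - 3*S/2 (U(S) = (S² - 3*S/2) + 48 = 48 + S² - 3*S/2)
V(-206) + U(o) = 14 + (48 + 37² - 3/2*37) = 14 + (48 + 1369 - 111/2) = 14 + 2723/2 = 2751/2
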